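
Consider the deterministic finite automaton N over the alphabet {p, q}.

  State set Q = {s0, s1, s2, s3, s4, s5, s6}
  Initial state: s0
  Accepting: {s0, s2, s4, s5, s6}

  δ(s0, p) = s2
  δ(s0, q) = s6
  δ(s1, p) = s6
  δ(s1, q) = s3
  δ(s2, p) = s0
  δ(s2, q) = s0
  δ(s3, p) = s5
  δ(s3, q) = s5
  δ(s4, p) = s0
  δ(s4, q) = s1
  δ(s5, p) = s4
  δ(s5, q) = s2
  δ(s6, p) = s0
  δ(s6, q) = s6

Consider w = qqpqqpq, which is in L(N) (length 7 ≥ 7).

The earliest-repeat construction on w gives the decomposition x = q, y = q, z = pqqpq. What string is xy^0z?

qpqqpq

xy⁰z = xz = q·pqqpq = qpqqpq.
Reading y = q takes N from s6 back to s6, so after x the machine is still in s6, and z then leads to the accepting state s6. Hence qpqqpq ∈ L(N).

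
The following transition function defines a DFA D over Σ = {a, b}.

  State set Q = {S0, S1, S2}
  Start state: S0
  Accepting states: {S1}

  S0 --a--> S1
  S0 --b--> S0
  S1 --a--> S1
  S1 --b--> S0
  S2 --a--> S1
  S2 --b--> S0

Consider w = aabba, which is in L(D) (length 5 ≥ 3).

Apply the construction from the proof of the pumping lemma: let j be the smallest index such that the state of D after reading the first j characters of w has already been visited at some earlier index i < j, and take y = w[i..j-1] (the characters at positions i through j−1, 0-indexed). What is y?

a

State sequence: S0 -a-> S1 -a-> S1 -b-> S0 -b-> S0 -a-> S1
First repeat at step 2: S1 was already visited.

So i = 1, j = 2, giving x = w[0:1] = a, y = w[1:2] = a, z = w[2:5] = bba.
Check: |xy| = 2 ≤ 3 and |y| = 1 ≥ 1. Reading y takes D from S1 back to S1, so every xyⁱz is accepted.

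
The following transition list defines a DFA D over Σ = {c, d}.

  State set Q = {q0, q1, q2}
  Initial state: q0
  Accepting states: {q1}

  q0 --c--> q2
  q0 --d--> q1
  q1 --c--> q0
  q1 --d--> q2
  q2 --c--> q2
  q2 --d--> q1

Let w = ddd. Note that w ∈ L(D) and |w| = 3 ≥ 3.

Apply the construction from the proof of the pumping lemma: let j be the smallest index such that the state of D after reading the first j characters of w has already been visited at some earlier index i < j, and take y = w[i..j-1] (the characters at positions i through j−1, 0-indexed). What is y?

State sequence: q0 -d-> q1 -d-> q2 -d-> q1
First repeat at step 3: q1 was already visited.

So i = 1, j = 3, giving x = w[0:1] = d, y = w[1:3] = dd, z = w[3:3] = ε.
Check: |xy| = 3 ≤ 3 and |y| = 2 ≥ 1. Reading y takes D from q1 back to q1, so every xyⁱz is accepted.

dd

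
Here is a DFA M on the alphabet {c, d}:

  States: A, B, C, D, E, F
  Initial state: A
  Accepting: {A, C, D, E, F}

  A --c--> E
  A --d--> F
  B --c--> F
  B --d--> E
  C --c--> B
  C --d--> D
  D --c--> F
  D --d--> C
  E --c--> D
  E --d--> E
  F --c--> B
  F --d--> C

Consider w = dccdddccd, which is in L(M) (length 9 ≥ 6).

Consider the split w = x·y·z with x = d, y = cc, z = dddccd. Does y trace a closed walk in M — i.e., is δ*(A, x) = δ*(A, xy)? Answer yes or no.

yes

State sequence: A -d-> F -c-> B -c-> F

After x (step 1): F. After xy (step 3): F.
They match, so y = cc drives M around a cycle from F back to itself; pumping y any number of times keeps M in F before reading z, and xyⁱz ∈ L(M) for every i ≥ 0.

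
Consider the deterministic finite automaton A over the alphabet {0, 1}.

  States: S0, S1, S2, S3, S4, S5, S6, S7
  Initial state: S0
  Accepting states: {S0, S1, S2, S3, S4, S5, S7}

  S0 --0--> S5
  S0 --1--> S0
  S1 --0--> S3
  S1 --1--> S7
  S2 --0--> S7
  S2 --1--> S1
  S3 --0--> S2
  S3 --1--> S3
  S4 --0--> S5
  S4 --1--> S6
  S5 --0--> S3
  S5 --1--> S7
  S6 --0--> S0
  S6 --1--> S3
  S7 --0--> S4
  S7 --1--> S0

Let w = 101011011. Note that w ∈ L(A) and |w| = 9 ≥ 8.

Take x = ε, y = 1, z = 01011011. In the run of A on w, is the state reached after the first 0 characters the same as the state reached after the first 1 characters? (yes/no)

yes

State sequence: S0 -1-> S0

After x (step 0): S0. After xy (step 1): S0.
They match, so y = 1 drives A around a cycle from S0 back to itself; pumping y any number of times keeps A in S0 before reading z, and xyⁱz ∈ L(A) for every i ≥ 0.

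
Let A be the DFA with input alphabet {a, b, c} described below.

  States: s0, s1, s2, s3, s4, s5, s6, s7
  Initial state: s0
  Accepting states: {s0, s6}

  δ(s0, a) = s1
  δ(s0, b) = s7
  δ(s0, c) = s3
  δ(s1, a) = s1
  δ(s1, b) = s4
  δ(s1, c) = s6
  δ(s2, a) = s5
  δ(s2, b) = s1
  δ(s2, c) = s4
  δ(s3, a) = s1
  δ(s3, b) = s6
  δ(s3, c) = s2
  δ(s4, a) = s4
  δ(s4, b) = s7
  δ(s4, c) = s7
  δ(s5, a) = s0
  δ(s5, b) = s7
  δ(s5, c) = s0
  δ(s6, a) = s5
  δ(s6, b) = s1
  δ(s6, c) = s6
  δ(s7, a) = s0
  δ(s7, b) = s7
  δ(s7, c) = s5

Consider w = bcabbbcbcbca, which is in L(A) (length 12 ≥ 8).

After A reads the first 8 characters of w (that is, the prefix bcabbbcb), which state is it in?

Run of A on the first 8 characters of w = b c a b b b c b:
  step 0: s0  (start)
  step 1: s7  (read b: s0→s7)
  step 2: s5  (read c: s7→s5)
  step 3: s0  (read a: s5→s0)
  step 4: s7  (read b: s0→s7)
  step 5: s7  (read b: s7→s7)
  step 6: s7  (read b: s7→s7)
  step 7: s5  (read c: s7→s5)
  step 8: s7  (read b: s5→s7)

After reading 8 characters, A is in state s7.
(This kind of state-tracing is the core of the pumping-lemma construction: with 8 states, pigeonhole forces a repeat within the first 8 steps.)

s7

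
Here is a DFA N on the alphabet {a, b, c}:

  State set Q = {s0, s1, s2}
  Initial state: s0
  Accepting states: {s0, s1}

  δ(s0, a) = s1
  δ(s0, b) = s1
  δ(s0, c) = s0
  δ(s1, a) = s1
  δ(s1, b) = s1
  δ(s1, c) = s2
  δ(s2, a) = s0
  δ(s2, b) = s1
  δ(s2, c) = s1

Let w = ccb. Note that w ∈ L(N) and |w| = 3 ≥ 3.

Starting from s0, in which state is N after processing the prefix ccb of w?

Run of N on the first 3 characters of w = c c b:
  step 0: s0  (start)
  step 1: s0  (read c: s0→s0)
  step 2: s0  (read c: s0→s0)
  step 3: s1  (read b: s0→s1)

After reading 3 characters, N is in state s1.
(This kind of state-tracing is the core of the pumping-lemma construction: with 3 states, pigeonhole forces a repeat within the first 3 steps.)

s1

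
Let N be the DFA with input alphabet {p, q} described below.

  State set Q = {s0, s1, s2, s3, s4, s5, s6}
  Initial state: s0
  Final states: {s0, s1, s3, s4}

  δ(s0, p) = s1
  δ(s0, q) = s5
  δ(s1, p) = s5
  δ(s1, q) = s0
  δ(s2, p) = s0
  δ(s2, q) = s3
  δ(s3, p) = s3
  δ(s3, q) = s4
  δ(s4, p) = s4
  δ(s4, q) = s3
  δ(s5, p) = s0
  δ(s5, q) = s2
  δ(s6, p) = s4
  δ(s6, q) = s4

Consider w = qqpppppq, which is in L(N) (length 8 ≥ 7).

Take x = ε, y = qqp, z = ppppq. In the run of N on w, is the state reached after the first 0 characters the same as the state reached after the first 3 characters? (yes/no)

yes

Run of N on the first 3 characters of w = q q p:
  step 0: s0  (start)
  step 1: s5  (read q: s0→s5)
  step 2: s2  (read q: s5→s2)
  step 3: s0  (read p: s2→s0)

After x (step 0): s0. After xy (step 3): s0.
They match, so y = qqp drives N around a cycle from s0 back to itself; pumping y any number of times keeps N in s0 before reading z, and xyⁱz ∈ L(N) for every i ≥ 0.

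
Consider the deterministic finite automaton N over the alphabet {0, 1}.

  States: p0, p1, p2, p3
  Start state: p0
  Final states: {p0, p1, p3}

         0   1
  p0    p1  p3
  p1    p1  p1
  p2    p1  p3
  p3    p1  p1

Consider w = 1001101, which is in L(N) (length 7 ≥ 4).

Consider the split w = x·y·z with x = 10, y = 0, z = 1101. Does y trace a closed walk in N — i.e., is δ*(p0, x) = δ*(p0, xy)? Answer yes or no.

yes

State sequence: p0 -1-> p3 -0-> p1 -0-> p1

After x (step 2): p1. After xy (step 3): p1.
They match, so y = 0 drives N around a cycle from p1 back to itself; pumping y any number of times keeps N in p1 before reading z, and xyⁱz ∈ L(N) for every i ≥ 0.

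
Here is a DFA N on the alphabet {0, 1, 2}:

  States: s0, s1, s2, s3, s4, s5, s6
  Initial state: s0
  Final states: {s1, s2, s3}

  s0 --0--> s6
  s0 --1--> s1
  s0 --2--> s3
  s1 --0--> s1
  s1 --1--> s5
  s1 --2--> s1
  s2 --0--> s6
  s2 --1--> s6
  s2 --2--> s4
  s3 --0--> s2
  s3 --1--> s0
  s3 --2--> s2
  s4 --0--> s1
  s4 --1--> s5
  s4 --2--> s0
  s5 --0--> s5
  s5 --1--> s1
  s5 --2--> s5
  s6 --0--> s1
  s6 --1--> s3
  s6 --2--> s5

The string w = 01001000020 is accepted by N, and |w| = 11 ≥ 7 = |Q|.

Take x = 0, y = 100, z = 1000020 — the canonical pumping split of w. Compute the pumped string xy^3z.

01001001001000020

xy^3z = 0·100·100·100·1000020 = 01001001001000020.
Reading y = 100 takes N from s6 back to s6, so after x·y·y·y the machine is still in s6, and z then leads to the accepting state s1. Hence 01001001001000020 ∈ L(N).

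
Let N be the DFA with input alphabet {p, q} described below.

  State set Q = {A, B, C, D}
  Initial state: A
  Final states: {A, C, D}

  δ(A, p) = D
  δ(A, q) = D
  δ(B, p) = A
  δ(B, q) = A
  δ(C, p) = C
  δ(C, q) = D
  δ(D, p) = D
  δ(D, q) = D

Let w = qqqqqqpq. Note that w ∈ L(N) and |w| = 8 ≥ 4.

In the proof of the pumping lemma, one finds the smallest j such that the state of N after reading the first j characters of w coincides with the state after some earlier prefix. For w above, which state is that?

D

State sequence: A -q-> D -q-> D -q-> D -q-> D -q-> D -q-> D -p-> D -q-> D
First repeat at step 2: D was already visited.

The earliest repeat is at step j = 2: N is in D, which it already visited at step i = 1.
Since N has 4 states, any run of length ≥ 4 visits 4+1 states, so by pigeonhole some state repeats within the first 4 steps — that repeat gives the pumpable loop.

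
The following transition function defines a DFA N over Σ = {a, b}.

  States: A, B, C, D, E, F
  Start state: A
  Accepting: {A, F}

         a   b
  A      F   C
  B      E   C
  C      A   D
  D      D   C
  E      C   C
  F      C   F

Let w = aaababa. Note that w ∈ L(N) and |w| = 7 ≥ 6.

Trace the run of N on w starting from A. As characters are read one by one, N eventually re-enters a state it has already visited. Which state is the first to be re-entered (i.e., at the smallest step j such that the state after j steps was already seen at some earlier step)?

Run of N on w = a a a b a b a:
  step 0: A  (start)
  step 1: F  (read a: A→F)
  step 2: C  (read a: F→C)
  step 3: A  (read a: C→A)   ← first repeat (A seen earlier)
  step 4: C  (read b: A→C)
  step 5: A  (read a: C→A)
  step 6: C  (read b: A→C)
  step 7: A  (read a: C→A)

The earliest repeat is at step j = 3: N is in A, which it already visited at step i = 0.
Since N has 6 states, any run of length ≥ 6 visits 6+1 states, so by pigeonhole some state repeats within the first 6 steps — that repeat gives the pumpable loop.

A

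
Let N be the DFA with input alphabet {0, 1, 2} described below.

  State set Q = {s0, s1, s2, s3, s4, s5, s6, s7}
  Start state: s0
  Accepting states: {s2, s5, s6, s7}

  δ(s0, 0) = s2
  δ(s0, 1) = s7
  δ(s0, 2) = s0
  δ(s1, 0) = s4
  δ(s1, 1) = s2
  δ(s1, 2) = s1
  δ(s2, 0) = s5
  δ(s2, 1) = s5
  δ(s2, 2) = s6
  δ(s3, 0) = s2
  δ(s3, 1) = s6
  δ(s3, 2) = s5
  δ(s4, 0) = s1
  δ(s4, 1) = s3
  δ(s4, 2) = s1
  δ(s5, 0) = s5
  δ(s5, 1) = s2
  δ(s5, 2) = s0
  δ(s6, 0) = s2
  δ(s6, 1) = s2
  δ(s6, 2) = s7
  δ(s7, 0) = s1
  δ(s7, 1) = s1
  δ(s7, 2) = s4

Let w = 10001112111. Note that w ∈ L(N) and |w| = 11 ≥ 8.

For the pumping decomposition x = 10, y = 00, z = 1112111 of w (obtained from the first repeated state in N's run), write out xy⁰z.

101112111

xy⁰z = xz = 10·1112111 = 101112111.
Reading y = 00 takes N from s1 back to s1, so after x the machine is still in s1, and z then leads to the accepting state s2. Hence 101112111 ∈ L(N).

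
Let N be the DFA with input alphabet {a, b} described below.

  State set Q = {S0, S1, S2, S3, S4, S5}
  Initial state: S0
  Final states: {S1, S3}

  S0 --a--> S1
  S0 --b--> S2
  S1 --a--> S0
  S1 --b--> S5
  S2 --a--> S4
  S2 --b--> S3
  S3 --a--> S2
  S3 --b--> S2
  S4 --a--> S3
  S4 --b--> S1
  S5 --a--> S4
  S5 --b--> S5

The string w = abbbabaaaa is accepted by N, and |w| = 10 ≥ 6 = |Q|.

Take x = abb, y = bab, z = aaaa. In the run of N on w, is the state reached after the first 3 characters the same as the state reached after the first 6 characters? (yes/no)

no

State sequence: S0 -a-> S1 -b-> S5 -b-> S5 -b-> S5 -a-> S4 -b-> S1

After x (step 3): S5. After xy (step 6): S1.
They differ (S5 ≠ S1), so y is not a cycle from the state after x; this split is not the one the pumping-lemma construction produces, and pumping y need not keep the string in L(N).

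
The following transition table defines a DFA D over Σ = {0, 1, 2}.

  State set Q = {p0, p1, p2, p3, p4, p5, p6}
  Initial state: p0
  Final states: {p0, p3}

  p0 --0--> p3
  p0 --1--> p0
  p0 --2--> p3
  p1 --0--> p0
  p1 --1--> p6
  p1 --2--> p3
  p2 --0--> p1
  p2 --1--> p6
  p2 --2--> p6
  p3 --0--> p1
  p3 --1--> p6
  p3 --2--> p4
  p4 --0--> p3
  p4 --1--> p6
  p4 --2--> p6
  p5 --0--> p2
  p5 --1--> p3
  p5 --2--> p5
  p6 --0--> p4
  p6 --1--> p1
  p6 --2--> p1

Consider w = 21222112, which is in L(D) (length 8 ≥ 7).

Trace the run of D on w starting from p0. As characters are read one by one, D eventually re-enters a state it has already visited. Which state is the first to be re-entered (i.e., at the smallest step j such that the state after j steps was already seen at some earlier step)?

p3

Run of D on w = 2 1 2 2 2 1 1 2:
  step 0: p0  (start)
  step 1: p3  (read 2: p0→p3)
  step 2: p6  (read 1: p3→p6)
  step 3: p1  (read 2: p6→p1)
  step 4: p3  (read 2: p1→p3)   ← first repeat (p3 seen earlier)
  step 5: p4  (read 2: p3→p4)
  step 6: p6  (read 1: p4→p6)
  step 7: p1  (read 1: p6→p1)
  step 8: p3  (read 2: p1→p3)

The earliest repeat is at step j = 4: D is in p3, which it already visited at step i = 1.
Since D has 7 states, any run of length ≥ 7 visits 7+1 states, so by pigeonhole some state repeats within the first 7 steps — that repeat gives the pumpable loop.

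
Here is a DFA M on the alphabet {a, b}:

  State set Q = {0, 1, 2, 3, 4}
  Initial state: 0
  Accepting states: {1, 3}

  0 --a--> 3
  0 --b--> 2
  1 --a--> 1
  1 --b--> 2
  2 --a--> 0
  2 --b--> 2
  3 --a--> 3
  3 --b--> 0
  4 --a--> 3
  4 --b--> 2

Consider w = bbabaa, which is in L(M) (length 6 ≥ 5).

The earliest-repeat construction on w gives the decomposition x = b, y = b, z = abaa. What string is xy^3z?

bbbbabaa

xy^3z = b·b·b·b·abaa = bbbbabaa.
Reading y = b takes M from 2 back to 2, so after x·y·y·y the machine is still in 2, and z then leads to the accepting state 3. Hence bbbbabaa ∈ L(M).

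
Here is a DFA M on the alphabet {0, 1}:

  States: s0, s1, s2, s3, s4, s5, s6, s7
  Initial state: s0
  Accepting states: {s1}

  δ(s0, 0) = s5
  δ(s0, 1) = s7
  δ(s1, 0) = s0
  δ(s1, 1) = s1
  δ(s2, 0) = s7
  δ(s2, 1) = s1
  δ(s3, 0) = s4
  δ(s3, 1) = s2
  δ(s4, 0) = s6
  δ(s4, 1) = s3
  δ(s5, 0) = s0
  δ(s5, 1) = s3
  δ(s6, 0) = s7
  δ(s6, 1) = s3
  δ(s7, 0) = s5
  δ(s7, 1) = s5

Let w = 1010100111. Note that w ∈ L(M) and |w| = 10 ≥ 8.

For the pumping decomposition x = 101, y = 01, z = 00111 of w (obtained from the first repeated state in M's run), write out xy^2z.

101010100111

xy^2z = 101·01·01·00111 = 101010100111.
Reading y = 01 takes M from s3 back to s3, so after x·y·y the machine is still in s3, and z then leads to the accepting state s1. Hence 101010100111 ∈ L(M).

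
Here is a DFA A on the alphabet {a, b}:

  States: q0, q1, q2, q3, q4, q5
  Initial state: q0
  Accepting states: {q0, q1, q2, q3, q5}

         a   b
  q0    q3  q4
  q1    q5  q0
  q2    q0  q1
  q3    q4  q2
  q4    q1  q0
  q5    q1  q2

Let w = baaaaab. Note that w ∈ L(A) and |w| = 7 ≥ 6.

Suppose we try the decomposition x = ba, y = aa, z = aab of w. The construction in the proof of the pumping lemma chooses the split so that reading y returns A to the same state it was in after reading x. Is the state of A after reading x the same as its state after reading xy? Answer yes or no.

State sequence: q0 -b-> q4 -a-> q1 -a-> q5 -a-> q1

After x (step 2): q1. After xy (step 4): q1.
They match, so y = aa drives A around a cycle from q1 back to itself; pumping y any number of times keeps A in q1 before reading z, and xyⁱz ∈ L(A) for every i ≥ 0.

yes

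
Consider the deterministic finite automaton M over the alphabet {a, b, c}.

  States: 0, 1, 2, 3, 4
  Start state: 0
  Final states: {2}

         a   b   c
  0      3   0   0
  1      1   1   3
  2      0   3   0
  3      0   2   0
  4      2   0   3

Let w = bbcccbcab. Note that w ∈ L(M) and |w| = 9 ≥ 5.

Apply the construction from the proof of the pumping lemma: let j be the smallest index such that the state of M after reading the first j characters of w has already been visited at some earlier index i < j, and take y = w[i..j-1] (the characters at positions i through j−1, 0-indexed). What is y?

b

State sequence: 0 -b-> 0 -b-> 0 -c-> 0 -c-> 0 -c-> 0 -b-> 0 -c-> 0 -a-> 3 -b-> 2
First repeat at step 1: 0 was already visited.

So i = 0, j = 1, giving x = w[0:0] = ε, y = w[0:1] = b, z = w[1:9] = bcccbcab.
Check: |xy| = 1 ≤ 5 and |y| = 1 ≥ 1. Reading y takes M from 0 back to 0, so every xyⁱz is accepted.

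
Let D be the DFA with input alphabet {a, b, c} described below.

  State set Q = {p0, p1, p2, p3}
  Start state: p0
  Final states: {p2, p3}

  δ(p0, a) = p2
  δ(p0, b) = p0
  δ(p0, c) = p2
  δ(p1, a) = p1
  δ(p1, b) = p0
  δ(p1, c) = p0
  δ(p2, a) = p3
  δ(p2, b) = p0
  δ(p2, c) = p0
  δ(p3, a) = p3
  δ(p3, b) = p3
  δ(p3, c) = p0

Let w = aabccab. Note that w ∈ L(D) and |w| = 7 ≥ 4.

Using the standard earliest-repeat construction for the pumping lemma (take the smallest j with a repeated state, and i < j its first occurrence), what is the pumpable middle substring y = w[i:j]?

State sequence: p0 -a-> p2 -a-> p3 -b-> p3 -c-> p0 -c-> p2 -a-> p3 -b-> p3
First repeat at step 3: p3 was already visited.

So i = 2, j = 3, giving x = w[0:2] = aa, y = w[2:3] = b, z = w[3:7] = ccab.
Check: |xy| = 3 ≤ 4 and |y| = 1 ≥ 1. Reading y takes D from p3 back to p3, so every xyⁱz is accepted.
With |Q| = 4, pigeonhole forces a state repeat no later than step 4; the substring read between the first and second visits to that state can be pumped.

b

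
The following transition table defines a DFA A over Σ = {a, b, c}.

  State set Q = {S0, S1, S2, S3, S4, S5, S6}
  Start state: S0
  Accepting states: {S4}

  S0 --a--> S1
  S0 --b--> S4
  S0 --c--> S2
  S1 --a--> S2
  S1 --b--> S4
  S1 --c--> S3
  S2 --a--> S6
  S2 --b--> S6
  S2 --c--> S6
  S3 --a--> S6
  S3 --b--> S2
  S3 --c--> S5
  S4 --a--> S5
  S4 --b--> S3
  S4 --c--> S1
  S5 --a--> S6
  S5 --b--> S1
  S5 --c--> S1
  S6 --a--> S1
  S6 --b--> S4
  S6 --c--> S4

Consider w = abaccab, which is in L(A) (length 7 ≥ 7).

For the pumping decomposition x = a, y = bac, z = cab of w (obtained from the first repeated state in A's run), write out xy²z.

abacbaccab

xy^2z = a·bac·bac·cab = abacbaccab.
Reading y = bac takes A from S1 back to S1, so after x·y·y the machine is still in S1, and z then leads to the accepting state S4. Hence abacbaccab ∈ L(A).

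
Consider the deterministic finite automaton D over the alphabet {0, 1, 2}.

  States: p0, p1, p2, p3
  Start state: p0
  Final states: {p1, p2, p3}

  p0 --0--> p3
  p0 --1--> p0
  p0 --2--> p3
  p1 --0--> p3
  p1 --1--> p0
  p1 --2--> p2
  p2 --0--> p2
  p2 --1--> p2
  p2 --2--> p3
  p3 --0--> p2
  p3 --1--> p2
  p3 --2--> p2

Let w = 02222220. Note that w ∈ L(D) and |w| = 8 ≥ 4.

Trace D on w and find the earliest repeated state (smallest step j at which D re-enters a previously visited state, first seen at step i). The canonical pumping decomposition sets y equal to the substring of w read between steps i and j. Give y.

Run of D on w = 0 2 2 2 2 2 2 0:
  step 0: p0  (start)
  step 1: p3  (read 0: p0→p3)
  step 2: p2  (read 2: p3→p2)
  step 3: p3  (read 2: p2→p3)   ← first repeat (p3 seen earlier)
  step 4: p2  (read 2: p3→p2)
  step 5: p3  (read 2: p2→p3)
  step 6: p2  (read 2: p3→p2)
  step 7: p3  (read 2: p2→p3)
  step 8: p2  (read 0: p3→p2)

So i = 1, j = 3, giving x = w[0:1] = 0, y = w[1:3] = 22, z = w[3:8] = 22220.
Check: |xy| = 3 ≤ 4 and |y| = 2 ≥ 1. Reading y takes D from p3 back to p3, so every xyⁱz is accepted.

22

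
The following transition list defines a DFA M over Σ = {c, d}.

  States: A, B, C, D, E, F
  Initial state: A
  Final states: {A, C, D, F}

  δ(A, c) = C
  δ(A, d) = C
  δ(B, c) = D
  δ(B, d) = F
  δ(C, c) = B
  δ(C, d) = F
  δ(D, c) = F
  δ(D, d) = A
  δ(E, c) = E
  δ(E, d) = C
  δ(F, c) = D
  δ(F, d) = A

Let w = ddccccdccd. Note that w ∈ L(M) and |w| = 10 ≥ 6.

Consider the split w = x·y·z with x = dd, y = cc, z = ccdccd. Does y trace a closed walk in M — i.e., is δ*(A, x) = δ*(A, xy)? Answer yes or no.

State sequence: A -d-> C -d-> F -c-> D -c-> F

After x (step 2): F. After xy (step 4): F.
They match, so y = cc drives M around a cycle from F back to itself; pumping y any number of times keeps M in F before reading z, and xyⁱz ∈ L(M) for every i ≥ 0.

yes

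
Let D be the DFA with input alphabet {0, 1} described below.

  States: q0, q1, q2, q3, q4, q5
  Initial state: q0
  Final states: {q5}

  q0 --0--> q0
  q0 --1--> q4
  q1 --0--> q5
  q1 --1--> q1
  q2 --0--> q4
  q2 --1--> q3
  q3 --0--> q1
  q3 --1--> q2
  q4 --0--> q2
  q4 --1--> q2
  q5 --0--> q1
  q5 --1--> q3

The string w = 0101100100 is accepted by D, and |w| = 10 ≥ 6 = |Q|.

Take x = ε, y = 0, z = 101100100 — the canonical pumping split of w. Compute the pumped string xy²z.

00101100100

xy^2z = ε·0·0·101100100 = 00101100100.
Reading y = 0 takes D from q0 back to q0, so after x·y·y the machine is still in q0, and z then leads to the accepting state q5. Hence 00101100100 ∈ L(D).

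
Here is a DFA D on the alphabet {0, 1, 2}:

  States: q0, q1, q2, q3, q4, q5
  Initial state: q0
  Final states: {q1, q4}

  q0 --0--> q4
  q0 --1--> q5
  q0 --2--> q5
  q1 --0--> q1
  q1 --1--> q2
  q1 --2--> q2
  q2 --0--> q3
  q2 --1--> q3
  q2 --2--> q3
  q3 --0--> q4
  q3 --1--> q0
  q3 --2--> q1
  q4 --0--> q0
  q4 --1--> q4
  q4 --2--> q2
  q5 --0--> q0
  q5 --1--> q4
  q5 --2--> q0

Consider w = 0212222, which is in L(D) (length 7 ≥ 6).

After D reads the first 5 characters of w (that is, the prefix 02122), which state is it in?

State sequence: q0 -0-> q4 -2-> q2 -1-> q3 -2-> q1 -2-> q2

After reading 5 characters, D is in state q2.
(This kind of state-tracing is the core of the pumping-lemma construction: with 6 states, pigeonhole forces a repeat within the first 6 steps.)

q2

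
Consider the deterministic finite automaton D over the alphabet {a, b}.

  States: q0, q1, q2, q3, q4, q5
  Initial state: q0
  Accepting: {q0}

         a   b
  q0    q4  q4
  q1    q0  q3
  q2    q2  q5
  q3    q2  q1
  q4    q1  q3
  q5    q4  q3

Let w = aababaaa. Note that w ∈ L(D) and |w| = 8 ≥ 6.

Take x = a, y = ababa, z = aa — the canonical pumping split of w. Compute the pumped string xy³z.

aababaababaababaaa

xy^3z = a·ababa·ababa·ababa·aa = aababaababaababaaa.
Reading y = ababa takes D from q4 back to q4, so after x·y·y·y the machine is still in q4, and z then leads to the accepting state q0. Hence aababaababaababaaa ∈ L(D).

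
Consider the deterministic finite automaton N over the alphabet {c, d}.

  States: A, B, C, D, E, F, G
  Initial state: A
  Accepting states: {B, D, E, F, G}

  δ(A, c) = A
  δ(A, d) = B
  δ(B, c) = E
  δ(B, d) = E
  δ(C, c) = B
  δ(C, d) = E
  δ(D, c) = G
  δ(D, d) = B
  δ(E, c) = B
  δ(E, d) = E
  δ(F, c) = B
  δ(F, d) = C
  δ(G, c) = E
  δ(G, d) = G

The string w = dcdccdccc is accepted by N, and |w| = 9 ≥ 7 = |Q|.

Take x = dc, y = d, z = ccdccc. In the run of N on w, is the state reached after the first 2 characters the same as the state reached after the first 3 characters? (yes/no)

yes

Run of N on the first 3 characters of w = d c d:
  step 0: A  (start)
  step 1: B  (read d: A→B)
  step 2: E  (read c: B→E)
  step 3: E  (read d: E→E)

After x (step 2): E. After xy (step 3): E.
They match, so y = d drives N around a cycle from E back to itself; pumping y any number of times keeps N in E before reading z, and xyⁱz ∈ L(N) for every i ≥ 0.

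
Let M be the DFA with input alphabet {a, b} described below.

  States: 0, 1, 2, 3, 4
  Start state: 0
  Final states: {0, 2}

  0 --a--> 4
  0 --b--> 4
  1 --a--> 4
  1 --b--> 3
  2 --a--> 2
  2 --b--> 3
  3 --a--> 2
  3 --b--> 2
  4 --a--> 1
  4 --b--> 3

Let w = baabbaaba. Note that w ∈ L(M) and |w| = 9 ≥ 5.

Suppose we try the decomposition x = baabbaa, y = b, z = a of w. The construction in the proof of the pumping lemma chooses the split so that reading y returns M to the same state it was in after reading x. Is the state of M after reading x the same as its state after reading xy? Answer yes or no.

State sequence: 0 -b-> 4 -a-> 1 -a-> 4 -b-> 3 -b-> 2 -a-> 2 -a-> 2 -b-> 3

After x (step 7): 2. After xy (step 8): 3.
They differ (2 ≠ 3), so y is not a cycle from the state after x; this split is not the one the pumping-lemma construction produces, and pumping y need not keep the string in L(M).

no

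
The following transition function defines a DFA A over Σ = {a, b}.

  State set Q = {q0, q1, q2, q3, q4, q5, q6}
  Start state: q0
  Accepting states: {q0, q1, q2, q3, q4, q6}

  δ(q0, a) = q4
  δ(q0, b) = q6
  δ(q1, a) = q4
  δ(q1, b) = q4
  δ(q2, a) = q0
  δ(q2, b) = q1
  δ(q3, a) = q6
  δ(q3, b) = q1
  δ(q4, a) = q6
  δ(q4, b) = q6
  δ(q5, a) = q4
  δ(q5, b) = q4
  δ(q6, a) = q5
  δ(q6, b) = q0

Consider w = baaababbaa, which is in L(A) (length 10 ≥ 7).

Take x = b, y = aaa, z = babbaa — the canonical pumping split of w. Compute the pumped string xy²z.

baaaaaababbaa

xy^2z = b·aaa·aaa·babbaa = baaaaaababbaa.
Reading y = aaa takes A from q6 back to q6, so after x·y·y the machine is still in q6, and z then leads to the accepting state q6. Hence baaaaaababbaa ∈ L(A).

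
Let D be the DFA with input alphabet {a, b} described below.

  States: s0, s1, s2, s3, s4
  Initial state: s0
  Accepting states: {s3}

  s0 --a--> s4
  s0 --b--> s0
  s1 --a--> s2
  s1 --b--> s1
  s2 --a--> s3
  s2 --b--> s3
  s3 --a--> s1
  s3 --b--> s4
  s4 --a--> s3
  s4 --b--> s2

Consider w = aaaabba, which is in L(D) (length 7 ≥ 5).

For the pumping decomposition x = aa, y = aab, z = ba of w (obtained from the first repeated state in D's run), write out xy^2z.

xy^2z = aa·aab·aab·ba = aaaabaabba.
Reading y = aab takes D from s3 back to s3, so after x·y·y the machine is still in s3, and z then leads to the accepting state s3. Hence aaaabaabba ∈ L(D).

aaaabaabba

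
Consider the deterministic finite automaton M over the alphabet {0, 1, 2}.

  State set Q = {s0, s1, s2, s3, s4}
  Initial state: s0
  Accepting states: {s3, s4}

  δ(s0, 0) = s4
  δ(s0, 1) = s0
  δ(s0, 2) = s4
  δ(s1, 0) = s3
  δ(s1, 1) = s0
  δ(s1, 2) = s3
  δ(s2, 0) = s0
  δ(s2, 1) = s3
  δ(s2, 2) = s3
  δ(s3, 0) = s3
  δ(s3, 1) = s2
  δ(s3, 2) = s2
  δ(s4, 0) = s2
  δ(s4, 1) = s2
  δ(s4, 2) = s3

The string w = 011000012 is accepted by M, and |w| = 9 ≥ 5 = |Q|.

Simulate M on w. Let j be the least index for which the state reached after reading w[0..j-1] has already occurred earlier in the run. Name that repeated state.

s3

Run of M on w = 0 1 1 0 0 0 0 1 2:
  step 0: s0  (start)
  step 1: s4  (read 0: s0→s4)
  step 2: s2  (read 1: s4→s2)
  step 3: s3  (read 1: s2→s3)
  step 4: s3  (read 0: s3→s3)   ← first repeat (s3 seen earlier)
  step 5: s3  (read 0: s3→s3)
  step 6: s3  (read 0: s3→s3)
  step 7: s3  (read 0: s3→s3)
  step 8: s2  (read 1: s3→s2)
  step 9: s3  (read 2: s2→s3)

The earliest repeat is at step j = 4: M is in s3, which it already visited at step i = 3.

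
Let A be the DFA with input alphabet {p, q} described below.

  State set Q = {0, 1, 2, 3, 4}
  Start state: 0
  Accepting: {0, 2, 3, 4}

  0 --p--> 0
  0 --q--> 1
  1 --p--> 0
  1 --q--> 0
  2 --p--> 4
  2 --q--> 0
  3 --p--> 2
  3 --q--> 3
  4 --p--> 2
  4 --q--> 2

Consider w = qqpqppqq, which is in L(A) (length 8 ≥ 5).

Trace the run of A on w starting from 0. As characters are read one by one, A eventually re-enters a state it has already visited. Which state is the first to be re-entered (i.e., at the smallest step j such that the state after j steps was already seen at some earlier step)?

0

Run of A on w = q q p q p p q q:
  step 0: 0  (start)
  step 1: 1  (read q: 0→1)
  step 2: 0  (read q: 1→0)   ← first repeat (0 seen earlier)
  step 3: 0  (read p: 0→0)
  step 4: 1  (read q: 0→1)
  step 5: 0  (read p: 1→0)
  step 6: 0  (read p: 0→0)
  step 7: 1  (read q: 0→1)
  step 8: 0  (read q: 1→0)

The earliest repeat is at step j = 2: A is in 0, which it already visited at step i = 0.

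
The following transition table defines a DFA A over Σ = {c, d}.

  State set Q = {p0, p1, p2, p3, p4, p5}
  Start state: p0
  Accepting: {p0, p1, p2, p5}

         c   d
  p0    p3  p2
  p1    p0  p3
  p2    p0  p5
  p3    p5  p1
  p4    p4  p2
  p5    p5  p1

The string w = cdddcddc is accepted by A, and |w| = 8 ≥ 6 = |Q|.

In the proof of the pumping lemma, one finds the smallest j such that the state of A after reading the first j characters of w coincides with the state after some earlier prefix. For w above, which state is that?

p3

Run of A on w = c d d d c d d c:
  step 0: p0  (start)
  step 1: p3  (read c: p0→p3)
  step 2: p1  (read d: p3→p1)
  step 3: p3  (read d: p1→p3)   ← first repeat (p3 seen earlier)
  step 4: p1  (read d: p3→p1)
  step 5: p0  (read c: p1→p0)
  step 6: p2  (read d: p0→p2)
  step 7: p5  (read d: p2→p5)
  step 8: p5  (read c: p5→p5)

The earliest repeat is at step j = 3: A is in p3, which it already visited at step i = 1.
The DFA has 6 states, so the proof of the pumping lemma guarantees a repeated state among the first 6+1 visited; the segment between the two visits is the pumpable y.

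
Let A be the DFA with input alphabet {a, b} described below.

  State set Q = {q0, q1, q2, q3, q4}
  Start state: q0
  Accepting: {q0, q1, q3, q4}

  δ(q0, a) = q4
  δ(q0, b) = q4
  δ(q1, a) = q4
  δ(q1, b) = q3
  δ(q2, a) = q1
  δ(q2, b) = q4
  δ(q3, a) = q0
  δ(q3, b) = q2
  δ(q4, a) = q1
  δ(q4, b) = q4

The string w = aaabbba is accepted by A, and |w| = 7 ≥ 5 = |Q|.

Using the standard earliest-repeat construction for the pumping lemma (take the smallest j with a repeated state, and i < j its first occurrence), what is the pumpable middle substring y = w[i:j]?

State sequence: q0 -a-> q4 -a-> q1 -a-> q4 -b-> q4 -b-> q4 -b-> q4 -a-> q1
First repeat at step 3: q4 was already visited.

So i = 1, j = 3, giving x = w[0:1] = a, y = w[1:3] = aa, z = w[3:7] = bbba.
Check: |xy| = 3 ≤ 5 and |y| = 2 ≥ 1. Reading y takes A from q4 back to q4, so every xyⁱz is accepted.

aa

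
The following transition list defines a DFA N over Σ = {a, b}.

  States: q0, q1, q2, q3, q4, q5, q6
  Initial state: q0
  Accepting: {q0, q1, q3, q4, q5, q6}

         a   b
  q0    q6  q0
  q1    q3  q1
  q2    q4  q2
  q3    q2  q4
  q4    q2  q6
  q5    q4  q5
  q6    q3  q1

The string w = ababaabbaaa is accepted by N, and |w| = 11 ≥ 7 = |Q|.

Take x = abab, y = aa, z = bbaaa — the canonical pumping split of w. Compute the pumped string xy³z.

ababaaaaaabbaaa

xy^3z = abab·aa·aa·aa·bbaaa = ababaaaaaabbaaa.
Reading y = aa takes N from q4 back to q4, so after x·y·y·y the machine is still in q4, and z then leads to the accepting state q4. Hence ababaaaaaabbaaa ∈ L(N).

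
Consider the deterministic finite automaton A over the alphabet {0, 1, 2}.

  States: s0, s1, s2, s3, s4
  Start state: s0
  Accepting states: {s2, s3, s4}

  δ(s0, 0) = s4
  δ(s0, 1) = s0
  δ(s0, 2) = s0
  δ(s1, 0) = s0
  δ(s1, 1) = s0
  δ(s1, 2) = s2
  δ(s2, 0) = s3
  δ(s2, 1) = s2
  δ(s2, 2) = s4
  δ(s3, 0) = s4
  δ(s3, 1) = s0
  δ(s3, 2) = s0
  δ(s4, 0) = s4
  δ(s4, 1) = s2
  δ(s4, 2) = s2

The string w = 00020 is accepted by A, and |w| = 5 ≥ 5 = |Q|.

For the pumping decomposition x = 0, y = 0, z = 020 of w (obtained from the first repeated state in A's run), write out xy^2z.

xy^2z = 0·0·0·020 = 000020.
Reading y = 0 takes A from s4 back to s4, so after x·y·y the machine is still in s4, and z then leads to the accepting state s3. Hence 000020 ∈ L(A).

000020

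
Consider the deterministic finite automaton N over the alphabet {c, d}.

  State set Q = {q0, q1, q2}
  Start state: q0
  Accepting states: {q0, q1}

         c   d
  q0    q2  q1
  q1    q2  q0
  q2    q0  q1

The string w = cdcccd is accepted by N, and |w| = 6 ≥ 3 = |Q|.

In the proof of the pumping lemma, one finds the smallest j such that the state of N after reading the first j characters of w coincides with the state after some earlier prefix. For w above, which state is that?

q2

State sequence: q0 -c-> q2 -d-> q1 -c-> q2 -c-> q0 -c-> q2 -d-> q1
First repeat at step 3: q2 was already visited.

The earliest repeat is at step j = 3: N is in q2, which it already visited at step i = 1.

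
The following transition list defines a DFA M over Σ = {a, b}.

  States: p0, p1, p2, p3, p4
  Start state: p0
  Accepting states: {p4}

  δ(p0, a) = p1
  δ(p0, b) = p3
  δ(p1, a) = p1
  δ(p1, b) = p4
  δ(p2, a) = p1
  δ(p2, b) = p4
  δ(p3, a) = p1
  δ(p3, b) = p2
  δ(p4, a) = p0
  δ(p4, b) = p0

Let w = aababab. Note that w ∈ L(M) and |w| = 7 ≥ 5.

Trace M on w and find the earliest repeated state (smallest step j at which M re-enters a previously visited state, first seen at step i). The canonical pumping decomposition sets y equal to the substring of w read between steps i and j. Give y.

Run of M on w = a a b a b a b:
  step 0: p0  (start)
  step 1: p1  (read a: p0→p1)
  step 2: p1  (read a: p1→p1)   ← first repeat (p1 seen earlier)
  step 3: p4  (read b: p1→p4)
  step 4: p0  (read a: p4→p0)
  step 5: p3  (read b: p0→p3)
  step 6: p1  (read a: p3→p1)
  step 7: p4  (read b: p1→p4)

So i = 1, j = 2, giving x = w[0:1] = a, y = w[1:2] = a, z = w[2:7] = babab.
Check: |xy| = 2 ≤ 5 and |y| = 1 ≥ 1. Reading y takes M from p1 back to p1, so every xyⁱz is accepted.
Pumping length from the standard proof: p = 5 (the number of states). The repeated state found above gives |xy| = j ≤ 5 and |y| = j − i ≥ 1.

a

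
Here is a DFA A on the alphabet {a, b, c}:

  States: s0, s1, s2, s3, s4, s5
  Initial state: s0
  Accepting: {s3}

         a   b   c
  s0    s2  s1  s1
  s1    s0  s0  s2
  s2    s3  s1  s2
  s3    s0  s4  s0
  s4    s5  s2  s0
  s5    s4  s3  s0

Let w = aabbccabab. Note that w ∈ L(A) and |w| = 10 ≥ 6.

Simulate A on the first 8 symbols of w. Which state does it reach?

Run of A on the first 8 characters of w = a a b b c c a b:
  step 0: s0  (start)
  step 1: s2  (read a: s0→s2)
  step 2: s3  (read a: s2→s3)
  step 3: s4  (read b: s3→s4)
  step 4: s2  (read b: s4→s2)
  step 5: s2  (read c: s2→s2)
  step 6: s2  (read c: s2→s2)
  step 7: s3  (read a: s2→s3)
  step 8: s4  (read b: s3→s4)

After reading 8 characters, A is in state s4.
(This kind of state-tracing is the core of the pumping-lemma construction: with 6 states, pigeonhole forces a repeat within the first 6 steps.)

s4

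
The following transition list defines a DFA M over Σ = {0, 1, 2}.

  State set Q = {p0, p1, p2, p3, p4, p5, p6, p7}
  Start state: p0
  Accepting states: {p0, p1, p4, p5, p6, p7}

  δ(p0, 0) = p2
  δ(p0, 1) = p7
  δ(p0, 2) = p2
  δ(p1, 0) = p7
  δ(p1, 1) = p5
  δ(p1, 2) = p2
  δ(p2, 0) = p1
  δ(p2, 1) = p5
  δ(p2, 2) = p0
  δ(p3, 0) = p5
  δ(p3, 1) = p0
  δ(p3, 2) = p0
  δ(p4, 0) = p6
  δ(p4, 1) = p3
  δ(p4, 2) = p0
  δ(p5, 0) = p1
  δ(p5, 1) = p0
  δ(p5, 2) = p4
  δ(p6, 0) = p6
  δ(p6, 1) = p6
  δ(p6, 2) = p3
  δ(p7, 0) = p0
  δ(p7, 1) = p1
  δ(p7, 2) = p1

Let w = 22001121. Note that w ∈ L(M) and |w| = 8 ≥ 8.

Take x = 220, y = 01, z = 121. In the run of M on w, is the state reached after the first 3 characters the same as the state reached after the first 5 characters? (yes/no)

no

State sequence: p0 -2-> p2 -2-> p0 -0-> p2 -0-> p1 -1-> p5

After x (step 3): p2. After xy (step 5): p5.
They differ (p2 ≠ p5), so y is not a cycle from the state after x; this split is not the one the pumping-lemma construction produces, and pumping y need not keep the string in L(M).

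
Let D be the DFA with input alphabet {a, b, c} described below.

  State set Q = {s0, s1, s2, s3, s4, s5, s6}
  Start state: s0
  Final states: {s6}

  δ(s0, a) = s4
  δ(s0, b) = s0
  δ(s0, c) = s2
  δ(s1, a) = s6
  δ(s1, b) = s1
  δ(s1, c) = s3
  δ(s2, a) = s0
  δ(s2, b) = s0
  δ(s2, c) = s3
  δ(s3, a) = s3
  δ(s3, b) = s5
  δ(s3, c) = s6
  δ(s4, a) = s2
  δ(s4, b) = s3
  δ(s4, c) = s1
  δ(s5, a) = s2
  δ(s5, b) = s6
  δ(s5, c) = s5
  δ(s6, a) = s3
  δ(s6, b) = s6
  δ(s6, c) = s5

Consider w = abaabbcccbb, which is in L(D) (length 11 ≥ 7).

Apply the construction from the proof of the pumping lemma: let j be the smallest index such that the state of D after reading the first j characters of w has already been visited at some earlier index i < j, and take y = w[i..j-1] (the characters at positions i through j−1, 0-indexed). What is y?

Run of D on w = a b a a b b c c c b b:
  step 0: s0  (start)
  step 1: s4  (read a: s0→s4)
  step 2: s3  (read b: s4→s3)
  step 3: s3  (read a: s3→s3)   ← first repeat (s3 seen earlier)
  step 4: s3  (read a: s3→s3)
  step 5: s5  (read b: s3→s5)
  step 6: s6  (read b: s5→s6)
  step 7: s5  (read c: s6→s5)
  step 8: s5  (read c: s5→s5)
  step 9: s5  (read c: s5→s5)
  step 10: s6  (read b: s5→s6)
  step 11: s6  (read b: s6→s6)

So i = 2, j = 3, giving x = w[0:2] = ab, y = w[2:3] = a, z = w[3:11] = abbcccbb.
Check: |xy| = 3 ≤ 7 and |y| = 1 ≥ 1. Reading y takes D from s3 back to s3, so every xyⁱz is accepted.

a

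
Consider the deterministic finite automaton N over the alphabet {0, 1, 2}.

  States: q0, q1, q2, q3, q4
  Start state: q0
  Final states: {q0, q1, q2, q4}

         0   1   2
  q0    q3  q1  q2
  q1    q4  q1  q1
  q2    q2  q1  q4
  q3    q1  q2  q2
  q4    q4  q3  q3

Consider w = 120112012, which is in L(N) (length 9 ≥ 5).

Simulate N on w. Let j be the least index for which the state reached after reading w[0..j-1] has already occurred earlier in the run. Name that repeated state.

State sequence: q0 -1-> q1 -2-> q1 -0-> q4 -1-> q3 -1-> q2 -2-> q4 -0-> q4 -1-> q3 -2-> q2
First repeat at step 2: q1 was already visited.

The earliest repeat is at step j = 2: N is in q1, which it already visited at step i = 1.
The DFA has 5 states, so the proof of the pumping lemma guarantees a repeated state among the first 5+1 visited; the segment between the two visits is the pumpable y.

q1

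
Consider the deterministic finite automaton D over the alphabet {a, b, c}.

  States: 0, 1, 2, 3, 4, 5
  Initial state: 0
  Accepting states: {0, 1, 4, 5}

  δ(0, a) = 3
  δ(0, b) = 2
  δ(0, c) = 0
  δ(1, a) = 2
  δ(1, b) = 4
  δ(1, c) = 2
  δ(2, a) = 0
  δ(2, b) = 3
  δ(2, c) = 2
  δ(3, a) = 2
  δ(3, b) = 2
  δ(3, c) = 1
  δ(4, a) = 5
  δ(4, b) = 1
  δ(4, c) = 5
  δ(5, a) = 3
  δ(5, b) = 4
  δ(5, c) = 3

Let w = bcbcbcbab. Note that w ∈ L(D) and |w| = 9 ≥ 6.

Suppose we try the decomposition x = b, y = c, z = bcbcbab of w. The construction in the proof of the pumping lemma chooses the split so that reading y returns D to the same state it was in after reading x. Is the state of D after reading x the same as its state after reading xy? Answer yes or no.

yes

Run of D on the first 2 characters of w = b c:
  step 0: 0  (start)
  step 1: 2  (read b: 0→2)
  step 2: 2  (read c: 2→2)

After x (step 1): 2. After xy (step 2): 2.
They match, so y = c drives D around a cycle from 2 back to itself; pumping y any number of times keeps D in 2 before reading z, and xyⁱz ∈ L(D) for every i ≥ 0.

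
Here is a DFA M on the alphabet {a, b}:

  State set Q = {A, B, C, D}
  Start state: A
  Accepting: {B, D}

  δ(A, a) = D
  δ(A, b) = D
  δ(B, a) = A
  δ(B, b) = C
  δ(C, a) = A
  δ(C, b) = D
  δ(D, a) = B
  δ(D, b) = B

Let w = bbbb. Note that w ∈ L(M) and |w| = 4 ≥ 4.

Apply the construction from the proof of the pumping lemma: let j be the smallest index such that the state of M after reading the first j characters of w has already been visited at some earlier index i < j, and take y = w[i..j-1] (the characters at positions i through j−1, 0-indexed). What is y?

bbb

State sequence: A -b-> D -b-> B -b-> C -b-> D
First repeat at step 4: D was already visited.

So i = 1, j = 4, giving x = w[0:1] = b, y = w[1:4] = bbb, z = w[4:4] = ε.
Check: |xy| = 4 ≤ 4 and |y| = 3 ≥ 1. Reading y takes M from D back to D, so every xyⁱz is accepted.
Pumping length from the standard proof: p = 4 (the number of states). The repeated state found above gives |xy| = j ≤ 4 and |y| = j − i ≥ 1.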